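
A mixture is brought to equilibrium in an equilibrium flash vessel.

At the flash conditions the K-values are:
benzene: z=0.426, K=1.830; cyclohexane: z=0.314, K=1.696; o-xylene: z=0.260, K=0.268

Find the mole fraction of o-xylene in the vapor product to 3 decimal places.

y_o-xylene = 0.137

Rachford–Rice: g(V/F) = Σ zᵢ(Kᵢ−1)/(1+V/F(Kᵢ−1)) = 0.
g(0) = ΣzᵢKᵢ − 1 = 0.382 and g(1) = 1 − Σzᵢ/Kᵢ = -0.388, so a root lies in (0, 1).
Newton–Raphson from V/F = 0.64:
  V/F = 0.640: g = 0.0240, g' = -0.691 → V/F = 0.675
  V/F = 0.675: g = -0.0007, g' = -0.735 → V/F = 0.674
Converged at V/F = 0.674.
Compositions from xᵢ = zᵢ/(1+V/F(Kᵢ−1)), yᵢ = Kᵢxᵢ:
  benzene: x = 0.273, y = 0.500
  cyclohexane: x = 0.214, y = 0.363
  o-xylene: x = 0.513, y = 0.137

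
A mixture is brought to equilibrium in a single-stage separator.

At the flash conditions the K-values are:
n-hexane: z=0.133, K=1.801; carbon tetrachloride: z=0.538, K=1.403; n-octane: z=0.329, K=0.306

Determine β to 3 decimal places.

β = 0.276

Rachford–Rice: g(β) = Σ zᵢ(Kᵢ−1)/(1+β(Kᵢ−1)) = 0.
Check two-phase: ΣzᵢKᵢ = 1.095 > 1 and Σzᵢ/Kᵢ = 1.532 > 1, so g(0) = 0.095 > 0 and g(1) = -0.532 < 0.
Newton iteration, β⁰ = 0.5:
  β = 0.500: g = -0.0931, g' = -0.476 → β = 0.304
  β = 0.304: g = -0.0106, g' = -0.379 → β = 0.276
Converged at β = 0.276.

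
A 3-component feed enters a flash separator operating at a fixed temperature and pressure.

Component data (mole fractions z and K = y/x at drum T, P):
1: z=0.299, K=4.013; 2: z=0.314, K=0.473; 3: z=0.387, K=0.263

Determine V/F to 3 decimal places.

V/F = 0.230

Rachford–Rice: g(V/F) = Σ zᵢ(Kᵢ−1)/(1+V/F(Kᵢ−1)) = 0.
g(0) = ΣzᵢKᵢ − 1 = 0.450 and g(1) = 1 − Σzᵢ/Kᵢ = -1.210, so a root lies in (0, 1).
Iterate (Newton) starting at V/F = 0.39:
  V/F = 0.390: g = -0.1944, g' = -1.126 → V/F = 0.217
  V/F = 0.217: g = 0.0179, g' = -1.400 → V/F = 0.230
Converged at V/F = 0.230.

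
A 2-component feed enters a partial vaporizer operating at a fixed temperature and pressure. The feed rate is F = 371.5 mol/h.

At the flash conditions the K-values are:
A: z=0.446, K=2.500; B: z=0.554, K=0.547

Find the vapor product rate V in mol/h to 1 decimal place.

Material balance + equilibrium reduce to Σ zᵢ(Kᵢ−1)/(1+ψ(Kᵢ−1)) = 0.
g(0) = ΣzᵢKᵢ − 1 = 0.418 and g(1) = 1 − Σzᵢ/Kᵢ = -0.191, so a root lies in (0, 1).
Binary case is linear: z₁(K₁−1)(1+ψ(K₂−1)) + z₂(K₂−1)(1+ψ(K₁−1)) = 0
⇒ ψ = [z₁(K₁−1)+z₂(K₂−1)] / [−(K₁−1)(K₂−1)] = 0.4180/0.6795 = 0.615
Then V = ψ·F = 0.6152·371.5 = 228.6 mol/h and L = F − V = 142.9 mol/h.

V = 228.6 mol/h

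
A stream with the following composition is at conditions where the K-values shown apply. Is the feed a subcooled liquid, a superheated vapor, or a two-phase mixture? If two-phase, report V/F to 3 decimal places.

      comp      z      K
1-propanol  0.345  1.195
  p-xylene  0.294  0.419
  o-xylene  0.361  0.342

ΣzᵢKᵢ = 0.659; Σzᵢ/Kᵢ = 2.046.
Since ΣzᵢKᵢ < 1 the mixture is below its bubble point — single liquid phase.

subcooled liquid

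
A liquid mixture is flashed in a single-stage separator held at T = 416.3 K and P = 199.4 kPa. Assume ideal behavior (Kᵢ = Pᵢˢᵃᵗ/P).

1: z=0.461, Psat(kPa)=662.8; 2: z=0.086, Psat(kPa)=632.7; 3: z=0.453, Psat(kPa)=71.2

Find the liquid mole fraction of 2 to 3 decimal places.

Raoult's law: Kᵢ = Pᵢˢᵃᵗ/P = Pᵢˢᵃᵗ/199.4.
  K_1 = 662.8/199.4 = 3.32397, K_2 = 632.7/199.4 = 3.17302, K_3 = 71.2/199.4 = 0.35707
Iterate (Newton) starting at β = 0.5:
  β = 0.500: g = 0.1559, g' = -1.033 → β = 0.651
  β = 0.651: g = 0.0029, g' = -1.018 → β = 0.654
Converged at β = 0.654.
Compositions from xᵢ = zᵢ/(1+β(Kᵢ−1)), yᵢ = Kᵢxᵢ:
  1: x = 0.183, y = 0.608
  2: x = 0.036, y = 0.113
  3: x = 0.781, y = 0.279

x_2 = 0.036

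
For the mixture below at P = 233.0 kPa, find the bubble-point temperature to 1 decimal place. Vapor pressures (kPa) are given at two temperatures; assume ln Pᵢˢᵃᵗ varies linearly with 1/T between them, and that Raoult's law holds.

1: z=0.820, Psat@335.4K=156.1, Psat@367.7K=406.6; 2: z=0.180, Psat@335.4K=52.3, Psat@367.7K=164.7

Bubble-point temperature: ΣzᵢPᵢˢᵃᵗ(T) = P. Interpolate ln Pᵢˢᵃᵗ = aᵢ + bᵢ/T.
  T = 335.4 K: ΣzᵢPᵢˢᵃᵗ = 137.42 kPa
  T = 367.7 K: ΣzᵢPᵢˢᵃᵗ = 363.06 kPa
  T = 351.5 K: ΣzᵢPᵢˢᵃᵗ = 227.99 kPa
  T = 359.6 K: ΣzᵢPᵢˢᵃᵗ = 289.19 kPa
  T = 355.6 K: ΣzᵢPᵢˢᵃᵗ = 257.49 kPa
  T = 353.6 K: ΣzᵢPᵢˢᵃᵗ = 242.74 kPa
Interpolating between 351.5 K and 353.6 K gives T ≈ 352.2 K.

T = 352.2 K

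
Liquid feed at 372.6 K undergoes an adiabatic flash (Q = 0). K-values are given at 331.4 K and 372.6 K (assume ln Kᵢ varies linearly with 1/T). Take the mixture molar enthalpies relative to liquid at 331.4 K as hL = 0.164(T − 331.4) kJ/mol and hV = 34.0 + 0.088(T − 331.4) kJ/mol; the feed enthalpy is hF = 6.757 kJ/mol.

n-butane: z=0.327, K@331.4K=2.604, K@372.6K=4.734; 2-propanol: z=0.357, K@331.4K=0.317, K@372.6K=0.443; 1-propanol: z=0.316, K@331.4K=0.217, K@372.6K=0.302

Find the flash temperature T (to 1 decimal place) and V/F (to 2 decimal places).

Adiabatic flash: solve Rachford–Rice at each trial T, then check hF = ψ·hV(T) + (1−ψ)·hL(T).
  T = 331.4 K: K = (2.604, 0.317, 0.217), RR gives ψ = 0.028, H_out = 0.964 kJ/mol
  T = 372.6 K: K = (4.734, 0.443, 0.302), RR gives ψ = 0.343, H_out = 17.334 kJ/mol
  T = 352.0 K: K = (3.573, 0.378, 0.258), RR gives ψ = 0.220, H_out = 10.519 kJ/mol
  T = 341.7 K: K = (3.065, 0.347, 0.237), RR gives ψ = 0.138, H_out = 6.275 kJ/mol
  T = 346.9 K: K = (3.315, 0.363, 0.248), RR gives ψ = 0.182, H_out = 8.518 kJ/mol
  T = 344.3 K: K = (3.189, 0.355, 0.243), RR gives ψ = 0.161, H_out = 7.425 kJ/mol
  T = 343.0 K: K = (3.126, 0.351, 0.240), RR gives ψ = 0.150, H_out = 6.858 kJ/mol
Linear interpolation between T = 341.7 (H_out = 6.275) and T = 343.0 (H_out = 6.858) on hF = 6.757 gives T ≈ 342.8 K, at which ψ = 0.15.

T = 342.8 K, V/F = 0.15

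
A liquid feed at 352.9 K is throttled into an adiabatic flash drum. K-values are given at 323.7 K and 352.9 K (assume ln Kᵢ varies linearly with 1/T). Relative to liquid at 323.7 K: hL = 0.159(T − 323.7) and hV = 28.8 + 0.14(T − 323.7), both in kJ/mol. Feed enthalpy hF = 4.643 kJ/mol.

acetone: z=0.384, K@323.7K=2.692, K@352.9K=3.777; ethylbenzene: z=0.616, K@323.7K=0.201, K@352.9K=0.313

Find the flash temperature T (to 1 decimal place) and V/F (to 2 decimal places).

Adiabatic flash: solve Rachford–Rice at each trial T, then check hF = ψ·hV(T) + (1−ψ)·hL(T).
  T = 323.7 K: K = (2.692, 0.201), RR gives ψ = 0.117, H_out = 3.356 kJ/mol
  T = 352.9 K: K = (3.777, 0.313), RR gives ψ = 0.337, H_out = 14.165 kJ/mol
  T = 338.3 K: K = (3.212, 0.253), RR gives ψ = 0.236, H_out = 9.045 kJ/mol
  T = 331.0 K: K = (2.946, 0.226), RR gives ψ = 0.180, H_out = 6.312 kJ/mol
  T = 327.4 K: K = (2.819, 0.214), RR gives ψ = 0.150, H_out = 4.889 kJ/mol
  T = 325.5 K: K = (2.754, 0.207), RR gives ψ = 0.133, H_out = 4.112 kJ/mol
Linear interpolation between T = 325.5 (H_out = 4.112) and T = 327.4 (H_out = 4.889) on hF = 4.643 gives T ≈ 326.8 K, at which ψ = 0.14.

T = 326.8 K, V/F = 0.14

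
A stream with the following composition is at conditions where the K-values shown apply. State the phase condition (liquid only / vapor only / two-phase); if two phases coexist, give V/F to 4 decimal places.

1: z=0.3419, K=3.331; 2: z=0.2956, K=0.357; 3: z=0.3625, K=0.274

ΣzᵢKᵢ = 1.3437; Σzᵢ/Kᵢ = 2.2536.
Both exceed 1, so a two-phase solution exists.
Material balance + equilibrium reduce to Σ zᵢ(Kᵢ−1)/(1+ψ(Kᵢ−1)) = 0.
Newton iteration, ψ⁰ = 0.62:
  ψ = 0.6200: g = -0.46875, g' = -1.2806 → ψ = 0.2540
  ψ = 0.2540: g = -0.04921, g' = -1.1948 → ψ = 0.2128
  ψ = 0.2128: g = 0.00130, g' = -1.2614 → ψ = 0.2138
Converged at ψ = 0.2138.

two-phase, V/F = 0.2138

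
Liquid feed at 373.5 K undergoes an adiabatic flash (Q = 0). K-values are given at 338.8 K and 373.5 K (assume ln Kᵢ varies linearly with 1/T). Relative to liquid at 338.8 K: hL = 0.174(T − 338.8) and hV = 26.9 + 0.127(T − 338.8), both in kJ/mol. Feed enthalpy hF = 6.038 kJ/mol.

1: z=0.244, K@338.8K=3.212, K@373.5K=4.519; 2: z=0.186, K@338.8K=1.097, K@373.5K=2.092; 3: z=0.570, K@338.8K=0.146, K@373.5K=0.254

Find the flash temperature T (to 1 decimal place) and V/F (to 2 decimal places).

Adiabatic flash: solve Rachford–Rice at each trial T, then check hF = ψ·hV(T) + (1−ψ)·hL(T).
  T = 338.8 K: K = (3.212, 1.097, 0.146), RR gives ψ = 0.047, H_out = 1.259 kJ/mol
  T = 373.5 K: K = (4.519, 2.092, 0.254), RR gives ψ = 0.317, H_out = 14.045 kJ/mol
  T = 356.1 K: K = (3.840, 1.537, 0.195), RR gives ψ = 0.189, H_out = 7.950 kJ/mol
  T = 347.5 K: K = (3.522, 1.305, 0.169), RR gives ψ = 0.121, H_out = 4.718 kJ/mol
  T = 351.8 K: K = (3.679, 1.418, 0.182), RR gives ψ = 0.156, H_out = 6.355 kJ/mol
  T = 349.6 K: K = (3.598, 1.360, 0.176), RR gives ψ = 0.138, H_out = 5.523 kJ/mol
Linear interpolation between T = 349.6 (H_out = 5.523) and T = 351.8 (H_out = 6.355) on hF = 6.038 gives T ≈ 351.0 K, at which ψ = 0.15.

T = 351.0 K, V/F = 0.15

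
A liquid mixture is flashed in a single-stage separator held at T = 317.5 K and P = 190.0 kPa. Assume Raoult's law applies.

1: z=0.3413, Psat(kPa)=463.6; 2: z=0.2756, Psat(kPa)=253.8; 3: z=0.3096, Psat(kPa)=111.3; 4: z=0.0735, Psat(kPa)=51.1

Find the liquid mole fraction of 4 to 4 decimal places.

x_4 = 0.1656

Raoult's law: Kᵢ = Pᵢˢᵃᵗ/P = Pᵢˢᵃᵗ/190.0.
  K_1 = 463.6/190.0 = 2.440000, K_2 = 253.8/190.0 = 1.335789, K_3 = 111.3/190.0 = 0.585789, K_4 = 51.1/190.0 = 0.268947
Newton–Raphson from β = 0.47:
  β = 0.4700: g = 0.13193, g' = -0.4480 → β = 0.7645
  β = 0.7645: g = -0.00191, g' = -0.4957 → β = 0.7607
Converged at β = 0.7607.
Compositions from xᵢ = zᵢ/(1+β(Kᵢ−1)), yᵢ = Kᵢxᵢ:
  1: x = 0.1629, y = 0.3974
  2: x = 0.2195, y = 0.2932
  3: x = 0.4520, y = 0.2648
  4: x = 0.1656, y = 0.0445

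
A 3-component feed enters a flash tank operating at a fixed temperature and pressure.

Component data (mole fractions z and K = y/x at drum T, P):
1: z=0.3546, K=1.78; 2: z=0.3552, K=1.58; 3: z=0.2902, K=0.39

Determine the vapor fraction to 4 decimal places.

Material balance + equilibrium reduce to Σ zᵢ(Kᵢ−1)/(1+ψ(Kᵢ−1)) = 0.
Feasibility: ΣzᵢKᵢ = 1.3056, Σzᵢ/Kᵢ = 1.1681 — both > 1, two phases present.
Iterate (Newton) starting at ψ = 0.35:
  ψ = 0.3500: g = 0.16345, g' = -0.3903 → ψ = 0.7688
  ψ = 0.7688: g = -0.01798, g' = -0.5244 → ψ = 0.7345
  ψ = 0.7345: g = -0.00042, g' = -0.5004 → ψ = 0.7337
Converged at ψ = 0.7337.

ψ = 0.7337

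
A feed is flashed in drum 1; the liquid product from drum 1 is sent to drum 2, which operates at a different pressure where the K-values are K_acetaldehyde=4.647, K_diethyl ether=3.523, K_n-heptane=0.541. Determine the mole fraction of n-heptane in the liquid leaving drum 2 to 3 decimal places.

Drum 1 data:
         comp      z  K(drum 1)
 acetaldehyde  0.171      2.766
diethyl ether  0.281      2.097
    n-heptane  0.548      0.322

Drum 1:
Material balance + equilibrium reduce to Σ zᵢ(Kᵢ−1)/(1+ψ₁(Kᵢ−1)) = 0.
Feasibility: ΣzᵢKᵢ = 1.239, Σzᵢ/Kᵢ = 1.898 — both > 1, two phases present.
Iterate (Newton) starting at ψ₁ = 0.34:
  ψ₁ = 0.340: g = -0.0696, g' = -0.813 → ψ₁ = 0.254
  ψ₁ = 0.254: g = 0.0004, g' = -0.828 → ψ₁ = 0.255
Converged at ψ₁ = 0.255.
Drum-1 compositions:
  acetaldehyde: x = 0.118, y = 0.326
  diethyl ether: x = 0.220, y = 0.461
  n-heptane: x = 0.662, y = 0.213
Drum-2 feed = drum-1 liquid: z₂ = (0.1179, 0.2196, 0.6625).
Drum 2:
Rachford–Rice: g(ψ₂) = Σ zᵢ(Kᵢ−1)/(1+ψ₂(Kᵢ−1)) = 0.
g(0) = ΣzᵢKᵢ − 1 = 0.680 and g(1) = 1 − Σzᵢ/Kᵢ = -0.312, so a root lies in (0, 1).
Newton iteration, ψ₂⁰ = 0.35:
  ψ₂ = 0.350: g = 0.1209, g' = -0.895 → ψ₂ = 0.485
  ψ₂ = 0.485: g = 0.0133, g' = -0.718 → ψ₂ = 0.504
Converged at ψ₂ = 0.504.
  acetaldehyde: x = 0.042, y = 0.193
  diethyl ether: x = 0.097, y = 0.341
  n-heptane: x = 0.862, y = 0.466

x_n-heptane (drum 2) = 0.862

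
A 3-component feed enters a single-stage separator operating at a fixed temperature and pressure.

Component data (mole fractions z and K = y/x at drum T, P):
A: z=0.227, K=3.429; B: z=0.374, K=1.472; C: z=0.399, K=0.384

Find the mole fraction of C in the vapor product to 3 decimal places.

y_C = 0.233

Material balance + equilibrium reduce to Σ zᵢ(Kᵢ−1)/(1+ψ(Kᵢ−1)) = 0.
Feasibility: ΣzᵢKᵢ = 1.482, Σzᵢ/Kᵢ = 1.359 — both > 1, two phases present.
Newton–Raphson from ψ = 0.36:
  ψ = 0.360: g = 0.1292, g' = -0.692 → ψ = 0.547
  ψ = 0.547: g = 0.0066, g' = -0.644 → ψ = 0.557
Converged at ψ = 0.557.
Compositions from xᵢ = zᵢ/(1+ψ(Kᵢ−1)), yᵢ = Kᵢxᵢ:
  A: x = 0.096, y = 0.331
  B: x = 0.296, y = 0.436
  C: x = 0.607, y = 0.233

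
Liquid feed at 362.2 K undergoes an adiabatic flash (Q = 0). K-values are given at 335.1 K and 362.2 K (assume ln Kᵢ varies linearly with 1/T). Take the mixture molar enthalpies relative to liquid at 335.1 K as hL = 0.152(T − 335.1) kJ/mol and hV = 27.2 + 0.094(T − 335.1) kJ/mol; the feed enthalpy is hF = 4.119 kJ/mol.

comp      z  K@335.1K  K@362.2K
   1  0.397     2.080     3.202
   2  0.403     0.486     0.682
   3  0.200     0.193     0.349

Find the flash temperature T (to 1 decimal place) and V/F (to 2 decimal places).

Adiabatic flash: solve Rachford–Rice at each trial T, then check hF = ψ·hV(T) + (1−ψ)·hL(T).
  T = 335.1 K: K = (2.080, 0.486, 0.193), RR gives ψ = 0.089, H_out = 2.429 kJ/mol
  T = 362.2 K: K = (3.202, 0.682, 0.349), RR gives ψ = 0.607, H_out = 19.678 kJ/mol
  T = 348.6 K: K = (2.600, 0.579, 0.262), RR gives ψ = 0.363, H_out = 11.648 kJ/mol
  T = 341.9 K: K = (2.333, 0.532, 0.226), RR gives ψ = 0.237, H_out = 7.396 kJ/mol
  T = 338.5 K: K = (2.204, 0.509, 0.209), RR gives ψ = 0.167, H_out = 5.025 kJ/mol
  T = 336.8 K: K = (2.141, 0.497, 0.201), RR gives ψ = 0.129, H_out = 3.760 kJ/mol
Linear interpolation between T = 336.8 (H_out = 3.760) and T = 338.5 (H_out = 5.025) on hF = 4.119 gives T ≈ 337.3 K, at which ψ = 0.14.

T = 337.3 K, V/F = 0.14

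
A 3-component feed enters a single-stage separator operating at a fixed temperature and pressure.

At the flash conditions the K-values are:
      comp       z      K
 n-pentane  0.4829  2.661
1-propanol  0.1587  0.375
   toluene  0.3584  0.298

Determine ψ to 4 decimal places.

Material balance + equilibrium reduce to Σ zᵢ(Kᵢ−1)/(1+ψ(Kᵢ−1)) = 0.
Check two-phase: ΣzᵢKᵢ = 1.4513 > 1 and Σzᵢ/Kᵢ = 1.8074 > 1, so g(0) = 0.4513 > 0 and g(1) = -0.8074 < 0.
Newton iteration, ψ⁰ = 0.69:
  ψ = 0.6900: g = -0.28860, g' = -1.1452 → ψ = 0.4380
  ψ = 0.4380: g = -0.03558, g' = -0.9322 → ψ = 0.3998
Converged at ψ = 0.3998.

ψ = 0.3998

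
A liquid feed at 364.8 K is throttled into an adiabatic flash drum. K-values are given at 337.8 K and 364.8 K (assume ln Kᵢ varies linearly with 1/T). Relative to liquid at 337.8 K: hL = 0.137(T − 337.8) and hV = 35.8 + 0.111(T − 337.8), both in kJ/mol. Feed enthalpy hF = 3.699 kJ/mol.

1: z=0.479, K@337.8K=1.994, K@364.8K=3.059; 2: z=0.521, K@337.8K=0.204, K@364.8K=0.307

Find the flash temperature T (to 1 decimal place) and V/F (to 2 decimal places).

T = 338.9 K, V/F = 0.10

Adiabatic flash: solve Rachford–Rice at each trial T, then check hF = ψ·hV(T) + (1−ψ)·hL(T).
  T = 337.8 K: K = (1.994, 0.204), RR gives ψ = 0.078, H_out = 2.779 kJ/mol
  T = 364.8 K: K = (3.059, 0.307), RR gives ψ = 0.438, H_out = 19.078 kJ/mol
  T = 351.3 K: K = (2.490, 0.252), RR gives ψ = 0.291, H_out = 12.163 kJ/mol
  T = 344.6 K: K = (2.235, 0.227), RR gives ψ = 0.198, H_out = 7.992 kJ/mol
  T = 341.2 K: K = (2.112, 0.216), RR gives ψ = 0.142, H_out = 5.544 kJ/mol
  T = 339.5 K: K = (2.053, 0.210), RR gives ψ = 0.111, H_out = 4.207 kJ/mol
Linear interpolation between T = 337.8 (H_out = 2.779) and T = 339.5 (H_out = 4.207) on hF = 3.699 gives T ≈ 338.9 K, at which ψ = 0.10.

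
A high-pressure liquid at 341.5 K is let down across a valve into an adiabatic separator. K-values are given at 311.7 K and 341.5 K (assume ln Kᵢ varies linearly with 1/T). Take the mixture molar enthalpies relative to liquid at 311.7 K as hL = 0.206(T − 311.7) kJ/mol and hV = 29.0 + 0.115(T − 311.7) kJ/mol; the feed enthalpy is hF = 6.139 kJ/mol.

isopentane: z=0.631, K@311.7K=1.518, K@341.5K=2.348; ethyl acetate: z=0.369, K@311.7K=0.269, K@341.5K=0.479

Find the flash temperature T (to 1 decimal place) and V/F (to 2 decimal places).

T = 313.1 K, V/F = 0.20

Adiabatic flash: solve Rachford–Rice at each trial T, then check hF = ψ·hV(T) + (1−ψ)·hL(T).
  T = 311.7 K: K = (1.518, 0.269), RR gives ψ = 0.151, H_out = 4.375 kJ/mol
  T = 341.5 K: K = (2.348, 0.479), RR gives ψ = 0.937, H_out = 30.781 kJ/mol
  T = 326.6 K: K = (1.907, 0.364), RR gives ψ = 0.585, H_out = 19.235 kJ/mol
  T = 319.1 K: K = (1.705, 0.314), RR gives ψ = 0.396, H_out = 12.728 kJ/mol
  T = 315.4 K: K = (1.610, 0.291), RR gives ψ = 0.284, H_out = 8.913 kJ/mol
  T = 313.5 K: K = (1.562, 0.279), RR gives ψ = 0.219, H_out = 6.695 kJ/mol
Linear interpolation between T = 311.7 (H_out = 4.375) and T = 313.5 (H_out = 6.695) on hF = 6.139 gives T ≈ 313.1 K, at which ψ = 0.20.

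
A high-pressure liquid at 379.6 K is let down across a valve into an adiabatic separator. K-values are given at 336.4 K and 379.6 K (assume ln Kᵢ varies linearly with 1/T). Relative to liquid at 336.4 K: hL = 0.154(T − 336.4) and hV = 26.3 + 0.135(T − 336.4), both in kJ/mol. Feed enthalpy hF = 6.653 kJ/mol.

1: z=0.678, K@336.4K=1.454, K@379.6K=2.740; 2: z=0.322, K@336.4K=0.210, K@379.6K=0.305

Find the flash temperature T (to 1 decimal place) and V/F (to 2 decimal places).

T = 338.9 K, V/F = 0.24

Adiabatic flash: solve Rachford–Rice at each trial T, then check hF = ψ·hV(T) + (1−ψ)·hL(T).
  T = 336.4 K: K = (1.454, 0.210), RR gives ψ = 0.149, H_out = 3.918 kJ/mol
  T = 379.6 K: K = (2.740, 0.305), RR gives ψ = 0.790, H_out = 26.794 kJ/mol
  T = 358.0 K: K = (2.035, 0.256), RR gives ψ = 0.600, H_out = 18.859 kJ/mol
  T = 347.2 K: K = (1.729, 0.233), RR gives ψ = 0.442, H_out = 13.190 kJ/mol
  T = 341.8 K: K = (1.588, 0.221), RR gives ψ = 0.323, H_out = 9.284 kJ/mol
  T = 339.1 K: K = (1.520, 0.216), RR gives ψ = 0.245, H_out = 6.846 kJ/mol
  T = 337.8 K: K = (1.488, 0.213), RR gives ψ = 0.201, H_out = 5.508 kJ/mol
Linear interpolation between T = 337.8 (H_out = 5.508) and T = 339.1 (H_out = 6.846) on hF = 6.653 gives T ≈ 338.9 K, at which ψ = 0.24.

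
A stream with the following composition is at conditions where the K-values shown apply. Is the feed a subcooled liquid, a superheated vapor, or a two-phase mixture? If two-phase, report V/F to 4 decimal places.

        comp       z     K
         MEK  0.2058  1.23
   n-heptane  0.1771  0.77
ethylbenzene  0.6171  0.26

subcooled liquid

ΣzᵢKᵢ = 0.5499; Σzᵢ/Kᵢ = 2.7708.
Since ΣzᵢKᵢ < 1 the mixture is below its bubble point — single liquid phase.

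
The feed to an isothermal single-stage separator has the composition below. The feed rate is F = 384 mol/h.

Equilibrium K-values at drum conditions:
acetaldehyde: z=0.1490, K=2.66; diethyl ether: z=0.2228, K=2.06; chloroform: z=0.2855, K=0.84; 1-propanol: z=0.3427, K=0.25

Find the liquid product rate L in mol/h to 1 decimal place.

L = 289.4 mol/h

Newton iteration, β⁰ = 0.5:
  β = 0.5000: g = -0.17138, g' = -0.7317 → β = 0.2658
  β = 0.2658: g = -0.01284, g' = -0.6587 → β = 0.2463
Converged at β = 0.2463.
Then V = β·F = 0.2463·384 = 94.6 mol/h and L = F − V = 289.4 mol/h.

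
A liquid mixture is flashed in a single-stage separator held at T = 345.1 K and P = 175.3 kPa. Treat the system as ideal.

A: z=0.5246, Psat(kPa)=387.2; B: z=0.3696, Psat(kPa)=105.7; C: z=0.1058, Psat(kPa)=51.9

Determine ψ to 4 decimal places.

Raoult's law: Kᵢ = Pᵢˢᵃᵗ/P = Pᵢˢᵃᵗ/175.3.
  K_A = 387.2/175.3 = 2.208785, K_B = 105.7/175.3 = 0.602966, K_C = 51.9/175.3 = 0.296064
Material balance + equilibrium reduce to Σ zᵢ(Kᵢ−1)/(1+ψ(Kᵢ−1)) = 0.
g(0) = ΣzᵢKᵢ − 1 = 0.4129 and g(1) = 1 − Σzᵢ/Kᵢ = -0.2078, so a root lies in (0, 1).
Iterate (Newton) starting at ψ = 0.5:
  ψ = 0.5000: g = 0.09723, g' = -0.5133 → ψ = 0.6894
  ψ = 0.6894: g = -0.00086, g' = -0.5364 → ψ = 0.6878
Converged at ψ = 0.6878.

ψ = 0.6878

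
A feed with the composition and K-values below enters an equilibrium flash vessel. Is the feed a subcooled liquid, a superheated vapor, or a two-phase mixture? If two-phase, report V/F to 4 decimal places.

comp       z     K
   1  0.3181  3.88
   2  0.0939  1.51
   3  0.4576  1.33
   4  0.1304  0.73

superheated vapor

ΣzᵢKᵢ = 2.0798; Σzᵢ/Kᵢ = 0.6669.
Since Σzᵢ/Kᵢ < 1 the mixture is above its dew point — single vapor phase.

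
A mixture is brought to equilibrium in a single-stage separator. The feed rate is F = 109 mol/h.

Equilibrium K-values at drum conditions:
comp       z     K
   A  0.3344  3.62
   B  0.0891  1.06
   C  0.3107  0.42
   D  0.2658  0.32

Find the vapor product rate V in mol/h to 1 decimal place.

V = 38.0 mol/h

Let ψ = V/F and solve Σ zᵢ(Kᵢ−1)/(1+ψ(Kᵢ−1)) = 0.
Check two-phase: ΣzᵢKᵢ = 1.5205 > 1 and Σzᵢ/Kᵢ = 1.7468 > 1, so g(0) = 0.5205 > 0 and g(1) = -0.7468 < 0.
Newton iteration, ψ⁰ = 0.55:
  ψ = 0.5500: g = -0.18925, g' = -0.9246 → ψ = 0.3453
  ψ = 0.3453: g = 0.00368, g' = -1.0064 → ψ = 0.3490
Converged at ψ = 0.3490.
Then V = ψ·F = 0.3490·109 = 38.0 mol/h and L = F − V = 71.0 mol/h.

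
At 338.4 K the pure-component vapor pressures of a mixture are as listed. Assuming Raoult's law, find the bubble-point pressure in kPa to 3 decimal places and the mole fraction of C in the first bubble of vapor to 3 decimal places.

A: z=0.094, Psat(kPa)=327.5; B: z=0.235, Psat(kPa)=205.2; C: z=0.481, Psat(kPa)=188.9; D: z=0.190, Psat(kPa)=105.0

Pbub = 189.818 kPa, y_C = 0.479

At the bubble point ψ → 0, so ΣzᵢKᵢ = 1 with Kᵢ = Pᵢˢᵃᵗ/P ⇒ P = ΣzᵢPᵢˢᵃᵗ.
P = 0.094·327.5 + 0.235·205.2 + 0.481·188.9 + 0.190·105.0 = 189.818 kPa
yᵢ = zᵢPᵢˢᵃᵗ/P ⇒ y_C = 0.481·188.9/189.818 = 0.479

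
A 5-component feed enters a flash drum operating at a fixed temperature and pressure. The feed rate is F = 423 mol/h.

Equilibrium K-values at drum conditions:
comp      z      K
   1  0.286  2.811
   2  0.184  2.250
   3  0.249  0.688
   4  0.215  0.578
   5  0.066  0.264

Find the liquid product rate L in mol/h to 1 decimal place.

Let ψ = V/F and solve Σ zᵢ(Kᵢ−1)/(1+ψ(Kᵢ−1)) = 0.
g(0) = ΣzᵢKᵢ − 1 = 0.531 and g(1) = 1 − Σzᵢ/Kᵢ = -0.167, so a root lies in (0, 1).
Iterate (Newton) starting at ψ = 0.5:
  ψ = 0.500: g = 0.1295, g' = -0.552 → ψ = 0.734
  ψ = 0.734: g = 0.0042, g' = -0.541 → ψ = 0.742
Converged at ψ = 0.742.
Then V = ψ·F = 0.7422·423 = 314.0 mol/h and L = F − V = 109.0 mol/h.

L = 109.0 mol/h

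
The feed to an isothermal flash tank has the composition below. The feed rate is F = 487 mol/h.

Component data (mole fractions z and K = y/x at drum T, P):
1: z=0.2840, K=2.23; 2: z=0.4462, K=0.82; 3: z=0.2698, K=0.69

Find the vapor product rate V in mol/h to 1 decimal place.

Let β = V/F and solve Σ zᵢ(Kᵢ−1)/(1+β(Kᵢ−1)) = 0.
g(0) = ΣzᵢKᵢ − 1 = 0.1854 and g(1) = 1 − Σzᵢ/Kᵢ = -0.0625, so a root lies in (0, 1).
Newton–Raphson from β = 0.5:
  β = 0.5000: g = 0.02906, g' = -0.2185 → β = 0.6330
  β = 0.6330: g = 0.00170, g' = -0.1944 → β = 0.6418
Converged at β = 0.6418.
Then V = β·F = 0.6418·487 = 312.5 mol/h and L = F − V = 174.5 mol/h.

V = 312.5 mol/h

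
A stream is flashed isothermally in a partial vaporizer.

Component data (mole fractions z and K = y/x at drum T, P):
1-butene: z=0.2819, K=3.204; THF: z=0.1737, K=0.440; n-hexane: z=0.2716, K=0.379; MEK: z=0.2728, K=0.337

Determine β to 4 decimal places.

Rachford–Rice: g(β) = Σ zᵢ(Kᵢ−1)/(1+β(Kᵢ−1)) = 0.
g(0) = ΣzᵢKᵢ − 1 = 0.1745 and g(1) = 1 − Σzᵢ/Kᵢ = -1.0089, so a root lies in (0, 1).
Newton iteration, β⁰ = 0.5:
  β = 0.5000: g = -0.35469, g' = -0.9036 → β = 0.1075
  β = 0.1075: g = 0.02334, g' = -1.2160 → β = 0.1267
  β = 0.1267: g = 0.00049, g' = -1.1663 → β = 0.1271
Converged at β = 0.1271.

β = 0.1271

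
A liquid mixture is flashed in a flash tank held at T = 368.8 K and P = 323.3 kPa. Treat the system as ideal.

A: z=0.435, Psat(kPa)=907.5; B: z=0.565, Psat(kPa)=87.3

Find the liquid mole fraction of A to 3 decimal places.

x_A = 0.288

Raoult's law: Kᵢ = Pᵢˢᵃᵗ/P = Pᵢˢᵃᵗ/323.3.
  K_A = 907.5/323.3 = 2.80699, K_B = 87.3/323.3 = 0.27003
Let ψ = V/F and solve Σ zᵢ(Kᵢ−1)/(1+ψ(Kᵢ−1)) = 0.
g(0) = ΣzᵢKᵢ − 1 = 0.374 and g(1) = 1 − Σzᵢ/Kᵢ = -1.247, so a root lies in (0, 1).
Binary case is linear: z₁(K₁−1)(1+ψ(K₂−1)) + z₂(K₂−1)(1+ψ(K₁−1)) = 0
⇒ ψ = [z₁(K₁−1)+z₂(K₂−1)] / [−(K₁−1)(K₂−1)] = 0.3736/1.3191 = 0.283
Compositions from xᵢ = zᵢ/(1+ψ(Kᵢ−1)), yᵢ = Kᵢxᵢ:
  A: x = 0.288, y = 0.808
  B: x = 0.712, y = 0.192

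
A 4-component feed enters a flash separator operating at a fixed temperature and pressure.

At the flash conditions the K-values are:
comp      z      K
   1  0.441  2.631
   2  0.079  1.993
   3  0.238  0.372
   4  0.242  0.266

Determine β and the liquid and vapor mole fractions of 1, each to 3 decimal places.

Newton–Raphson from β = 0.7:
  β = 0.700: g = -0.2499, g' = -1.133 → β = 0.479
  β = 0.479: g = -0.0312, g' = -0.908 → β = 0.445
Converged at β = 0.445.
Compositions from xᵢ = zᵢ/(1+β(Kᵢ−1)), yᵢ = Kᵢxᵢ:
  1: x = 0.256, y = 0.672
  2: x = 0.055, y = 0.109
  3: x = 0.330, y = 0.123
  4: x = 0.359, y = 0.096

β = 0.445, x_1 = 0.256, y_1 = 0.672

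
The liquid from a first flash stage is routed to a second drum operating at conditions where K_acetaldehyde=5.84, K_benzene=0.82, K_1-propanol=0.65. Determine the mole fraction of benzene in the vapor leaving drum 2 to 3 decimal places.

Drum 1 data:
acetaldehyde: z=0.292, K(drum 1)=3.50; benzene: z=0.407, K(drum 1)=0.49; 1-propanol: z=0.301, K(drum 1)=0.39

y_benzene (drum 2) = 0.422

Drum 1:
Material balance + equilibrium reduce to Σ zᵢ(Kᵢ−1)/(1+ψ₁(Kᵢ−1)) = 0.
Feasibility: ΣzᵢKᵢ = 1.339, Σzᵢ/Kᵢ = 1.686 — both > 1, two phases present.
Newton iteration, ψ₁⁰ = 0.5:
  ψ₁ = 0.500: g = -0.2184, g' = -0.783 → ψ₁ = 0.221
  ψ₁ = 0.221: g = 0.0239, g' = -1.041 → ψ₁ = 0.244
  ψ₁ = 0.244: g = 0.0005, g' = -0.997 → ψ₁ = 0.245
Converged at ψ₁ = 0.245.
Drum-1 compositions:
  acetaldehyde: x = 0.181, y = 0.634
  benzene: x = 0.465, y = 0.228
  1-propanol: x = 0.354, y = 0.138
Drum-2 feed = drum-1 liquid: z₂ = (0.1812, 0.4650, 0.3538).
Drum 2:
Newton iteration, ψ₂⁰ = 0.62:
  ψ₂ = 0.620: g = -0.0332, g' = -0.355 → ψ₂ = 0.527
  ψ₂ = 0.527: g = 0.0029, g' = -0.421 → ψ₂ = 0.533
Converged at ψ₂ = 0.533.
  acetaldehyde: x = 0.051, y = 0.295
  benzene: x = 0.514, y = 0.422
  1-propanol: x = 0.435, y = 0.283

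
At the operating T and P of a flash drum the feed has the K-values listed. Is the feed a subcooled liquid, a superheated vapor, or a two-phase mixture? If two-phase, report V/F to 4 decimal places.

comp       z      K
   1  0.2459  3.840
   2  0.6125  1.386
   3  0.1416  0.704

ΣzᵢKᵢ = 1.8929; Σzᵢ/Kᵢ = 0.7071.
Since Σzᵢ/Kᵢ < 1 the mixture is above its dew point — single vapor phase.

superheated vapor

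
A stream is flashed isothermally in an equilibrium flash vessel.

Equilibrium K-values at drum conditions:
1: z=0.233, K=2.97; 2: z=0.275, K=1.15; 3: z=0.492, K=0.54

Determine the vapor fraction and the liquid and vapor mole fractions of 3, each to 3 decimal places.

Newton–Raphson from ψ = 0.5:
  ψ = 0.500: g = -0.0243, g' = -0.410 → ψ = 0.441
  ψ = 0.441: g = 0.0005, g' = -0.428 → ψ = 0.442
Converged at ψ = 0.442.
Compositions from xᵢ = zᵢ/(1+ψ(Kᵢ−1)), yᵢ = Kᵢxᵢ:
  1: x = 0.125, y = 0.370
  2: x = 0.258, y = 0.297
  3: x = 0.618, y = 0.333

ψ = 0.442, x_3 = 0.618, y_3 = 0.333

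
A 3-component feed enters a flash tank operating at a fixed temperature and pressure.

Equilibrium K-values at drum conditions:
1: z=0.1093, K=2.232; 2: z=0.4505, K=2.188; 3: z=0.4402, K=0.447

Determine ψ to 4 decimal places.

Let ψ = V/F and solve Σ zᵢ(Kᵢ−1)/(1+ψ(Kᵢ−1)) = 0.
Check two-phase: ΣzᵢKᵢ = 1.4264 > 1 and Σzᵢ/Kᵢ = 1.2397 > 1, so g(0) = 0.4264 > 0 and g(1) = -0.2397 < 0.
Newton–Raphson from ψ = 0.5:
  ψ = 0.5000: g = 0.08262, g' = -0.5709 → ψ = 0.6447
  ψ = 0.6447: g = -0.00019, g' = -0.5805 → ψ = 0.6444
Converged at ψ = 0.6444.

ψ = 0.6444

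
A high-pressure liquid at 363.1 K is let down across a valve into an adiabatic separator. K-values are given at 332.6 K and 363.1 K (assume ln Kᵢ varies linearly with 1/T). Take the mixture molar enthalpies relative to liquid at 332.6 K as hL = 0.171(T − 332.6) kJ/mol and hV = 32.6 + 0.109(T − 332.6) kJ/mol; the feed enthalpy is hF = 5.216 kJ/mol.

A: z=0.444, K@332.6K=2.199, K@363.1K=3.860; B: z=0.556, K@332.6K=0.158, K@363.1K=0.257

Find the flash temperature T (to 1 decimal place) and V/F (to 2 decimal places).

T = 337.0 K, V/F = 0.14

Adiabatic flash: solve Rachford–Rice at each trial T, then check hF = ψ·hV(T) + (1−ψ)·hL(T).
  T = 332.6 K: K = (2.199, 0.158), RR gives ψ = 0.064, H_out = 2.073 kJ/mol
  T = 363.1 K: K = (3.860, 0.257), RR gives ψ = 0.403, H_out = 17.597 kJ/mol
  T = 347.9 K: K = (2.952, 0.204), RR gives ψ = 0.273, H_out = 11.253 kJ/mol
  T = 340.2 K: K = (2.554, 0.180), RR gives ψ = 0.184, H_out = 7.197 kJ/mol
  T = 336.4 K: K = (2.372, 0.169), RR gives ψ = 0.129, H_out = 4.818 kJ/mol
  T = 338.3 K: K = (2.462, 0.174), RR gives ψ = 0.157, H_out = 6.047 kJ/mol
Linear interpolation between T = 336.4 (H_out = 4.818) and T = 338.3 (H_out = 6.047) on hF = 5.216 gives T ≈ 337.0 K, at which ψ = 0.14.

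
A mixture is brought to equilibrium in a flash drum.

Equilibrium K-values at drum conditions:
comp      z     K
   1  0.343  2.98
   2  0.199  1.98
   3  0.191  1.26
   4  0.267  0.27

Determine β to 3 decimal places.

β = 0.746

Newton–Raphson from β = 0.5:
  β = 0.500: g = 0.2092, g' = -0.789 → β = 0.765
  β = 0.765: g = -0.0187, g' = -1.014 → β = 0.747
  β = 0.747: g = -0.0003, g' = -0.979 → β = 0.746
Converged at β = 0.746.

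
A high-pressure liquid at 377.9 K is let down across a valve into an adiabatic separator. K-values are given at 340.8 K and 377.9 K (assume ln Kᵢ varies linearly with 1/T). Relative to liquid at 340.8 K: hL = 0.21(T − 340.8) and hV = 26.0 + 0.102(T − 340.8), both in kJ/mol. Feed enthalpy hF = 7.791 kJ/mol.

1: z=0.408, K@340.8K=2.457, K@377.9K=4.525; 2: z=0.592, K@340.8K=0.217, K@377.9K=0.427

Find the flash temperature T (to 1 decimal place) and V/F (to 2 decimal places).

T = 349.8 K, V/F = 0.24

Adiabatic flash: solve Rachford–Rice at each trial T, then check hF = ψ·hV(T) + (1−ψ)·hL(T).
  T = 340.8 K: K = (2.457, 0.217), RR gives ψ = 0.115, H_out = 2.984 kJ/mol
  T = 377.9 K: K = (4.525, 0.427), RR gives ψ = 0.544, H_out = 19.757 kJ/mol
  T = 359.4 K: K = (3.390, 0.310), RR gives ψ = 0.344, H_out = 12.151 kJ/mol
  T = 350.1 K: K = (2.898, 0.261), RR gives ψ = 0.240, H_out = 7.951 kJ/mol
  T = 345.5 K: K = (2.674, 0.238), RR gives ψ = 0.182, H_out = 5.627 kJ/mol
  T = 347.8 K: K = (2.785, 0.249), RR gives ψ = 0.212, H_out = 6.816 kJ/mol
Linear interpolation between T = 347.8 (H_out = 6.816) and T = 350.1 (H_out = 7.951) on hF = 7.791 gives T ≈ 349.8 K, at which ψ = 0.24.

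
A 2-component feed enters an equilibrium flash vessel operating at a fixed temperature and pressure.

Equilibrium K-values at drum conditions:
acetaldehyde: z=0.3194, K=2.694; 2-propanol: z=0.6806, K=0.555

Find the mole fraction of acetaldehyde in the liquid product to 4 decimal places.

x_acetaldehyde = 0.2080

Material balance + equilibrium reduce to Σ zᵢ(Kᵢ−1)/(1+V/F(Kᵢ−1)) = 0.
g(0) = ΣzᵢKᵢ − 1 = 0.2382 and g(1) = 1 − Σzᵢ/Kᵢ = -0.3449, so a root lies in (0, 1).
Binary case is linear: z₁(K₁−1)(1+V/F(K₂−1)) + z₂(K₂−1)(1+V/F(K₁−1)) = 0
⇒ V/F = [z₁(K₁−1)+z₂(K₂−1)] / [−(K₁−1)(K₂−1)] = 0.23820/0.75383 = 0.3160
Compositions from xᵢ = zᵢ/(1+V/F(Kᵢ−1)), yᵢ = Kᵢxᵢ:
  acetaldehyde: x = 0.2080, y = 0.5605
  2-propanol: x = 0.7920, y = 0.4395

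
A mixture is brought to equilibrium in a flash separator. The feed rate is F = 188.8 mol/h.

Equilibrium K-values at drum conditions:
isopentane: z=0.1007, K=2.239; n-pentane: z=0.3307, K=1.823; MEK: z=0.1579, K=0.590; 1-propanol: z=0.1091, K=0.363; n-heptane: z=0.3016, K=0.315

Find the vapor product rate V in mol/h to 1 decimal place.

Iterate (Newton) starting at ψ = 0.5:
  ψ = 0.5000: g = -0.22776, g' = -0.6360 → ψ = 0.1419
  ψ = 0.1419: g = -0.02417, g' = -0.5485 → ψ = 0.0978
  ψ = 0.0978: g = 0.00016, g' = -0.5566 → ψ = 0.0981
Converged at ψ = 0.0981.
Then V = ψ·F = 0.0981·188.8 = 18.5 mol/h and L = F − V = 170.3 mol/h.

V = 18.5 mol/h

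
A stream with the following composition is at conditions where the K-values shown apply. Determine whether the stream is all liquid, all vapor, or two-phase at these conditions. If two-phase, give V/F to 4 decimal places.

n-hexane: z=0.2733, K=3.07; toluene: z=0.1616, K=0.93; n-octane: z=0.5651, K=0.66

two-phase, V/F = 0.5975

ΣzᵢKᵢ = 1.3623; Σzᵢ/Kᵢ = 1.1190.
Both exceed 1, so a two-phase solution exists.
Iterate (Newton) starting at ψ = 0.5:
  ψ = 0.5000: g = 0.03479, g' = -0.3785 → ψ = 0.5919
  ψ = 0.5919: g = 0.00188, g' = -0.3397 → ψ = 0.5975
Converged at ψ = 0.5975.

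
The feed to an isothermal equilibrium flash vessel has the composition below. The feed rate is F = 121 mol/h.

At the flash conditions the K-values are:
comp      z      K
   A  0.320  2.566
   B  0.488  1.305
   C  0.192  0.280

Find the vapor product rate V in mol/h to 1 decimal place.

V = 99.4 mol/h

Rachford–Rice: g(ψ) = Σ zᵢ(Kᵢ−1)/(1+ψ(Kᵢ−1)) = 0.
g(0) = ΣzᵢKᵢ − 1 = 0.512 and g(1) = 1 − Σzᵢ/Kᵢ = -0.184, so a root lies in (0, 1).
Newton iteration, ψ⁰ = 0.5:
  ψ = 0.500: g = 0.1942, g' = -0.524 → ψ = 0.871
  ψ = 0.871: g = -0.0408, g' = -0.884 → ψ = 0.824
  ψ = 0.824: g = -0.0025, g' = -0.781 → ψ = 0.821
Converged at ψ = 0.821.
Then V = ψ·F = 0.8212·121 = 99.4 mol/h and L = F − V = 21.6 mol/h.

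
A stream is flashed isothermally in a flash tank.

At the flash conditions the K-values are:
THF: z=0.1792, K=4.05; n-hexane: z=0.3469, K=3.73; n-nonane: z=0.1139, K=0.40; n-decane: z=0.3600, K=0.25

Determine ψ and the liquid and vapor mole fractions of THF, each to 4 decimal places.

Rachford–Rice: g(ψ) = Σ zᵢ(Kᵢ−1)/(1+ψ(Kᵢ−1)) = 0.
Feasibility: ΣzᵢKᵢ = 2.1553, Σzᵢ/Kᵢ = 1.8620 — both > 1, two phases present.
Newton–Raphson from ψ = 0.5:
  ψ = 0.5000: g = 0.08727, g' = -1.3258 → ψ = 0.5658
  ψ = 0.5658: g = 0.00016, g' = -1.3287 → ψ = 0.5659
Converged at ψ = 0.5659.
Compositions from xᵢ = zᵢ/(1+ψ(Kᵢ−1)), yᵢ = Kᵢxᵢ:
  THF: x = 0.0657, y = 0.2662
  n-hexane: x = 0.1363, y = 0.5084
  n-nonane: x = 0.1725, y = 0.0690
  n-decane: x = 0.6255, y = 0.1564

ψ = 0.5659, x_THF = 0.0657, y_THF = 0.2662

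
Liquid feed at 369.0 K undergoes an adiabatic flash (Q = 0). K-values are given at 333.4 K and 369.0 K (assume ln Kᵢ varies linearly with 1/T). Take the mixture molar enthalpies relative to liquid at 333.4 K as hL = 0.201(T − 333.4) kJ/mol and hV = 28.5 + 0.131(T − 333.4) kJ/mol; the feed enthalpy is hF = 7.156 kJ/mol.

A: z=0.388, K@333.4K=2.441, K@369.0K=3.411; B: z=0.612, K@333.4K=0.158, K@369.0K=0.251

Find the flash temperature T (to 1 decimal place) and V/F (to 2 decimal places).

Adiabatic flash: solve Rachford–Rice at each trial T, then check hF = ψ·hV(T) + (1−ψ)·hL(T).
  T = 333.4 K: K = (2.441, 0.158), RR gives ψ = 0.036, H_out = 1.029 kJ/mol
  T = 369.0 K: K = (3.411, 0.251), RR gives ψ = 0.264, H_out = 14.027 kJ/mol
  T = 351.2 K: K = (2.910, 0.201), RR gives ψ = 0.166, H_out = 8.088 kJ/mol
  T = 342.3 K: K = (2.671, 0.179), RR gives ψ = 0.106, H_out = 4.755 kJ/mol
  T = 346.8 K: K = (2.791, 0.190), RR gives ψ = 0.137, H_out = 6.481 kJ/mol
  T = 349.0 K: K = (2.850, 0.196), RR gives ψ = 0.152, H_out = 7.294 kJ/mol
Linear interpolation between T = 346.8 (H_out = 6.481) and T = 349.0 (H_out = 7.294) on hF = 7.156 gives T ≈ 348.6 K, at which ψ = 0.15.

T = 348.6 K, V/F = 0.15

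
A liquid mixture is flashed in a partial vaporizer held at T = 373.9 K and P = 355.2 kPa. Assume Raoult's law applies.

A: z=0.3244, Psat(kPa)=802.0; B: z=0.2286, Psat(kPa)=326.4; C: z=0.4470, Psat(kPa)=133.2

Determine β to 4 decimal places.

β = 0.1784

Raoult's law: Kᵢ = Pᵢˢᵃᵗ/P = Pᵢˢᵃᵗ/355.2.
  K_A = 802.0/355.2 = 2.257883, K_B = 326.4/355.2 = 0.918919, K_C = 133.2/355.2 = 0.375000
Material balance + equilibrium reduce to Σ zᵢ(Kᵢ−1)/(1+β(Kᵢ−1)) = 0.
Feasibility: ΣzᵢKᵢ = 1.1101, Σzᵢ/Kᵢ = 1.5844 — both > 1, two phases present.
Newton iteration, β⁰ = 0.65:
  β = 0.6500: g = -0.26559, g' = -0.6523 → β = 0.2429
  β = 0.2429: g = -0.03570, g' = -0.5454 → β = 0.1774
  β = 0.1774: g = 0.00060, g' = -0.5655 → β = 0.1784
Converged at β = 0.1784.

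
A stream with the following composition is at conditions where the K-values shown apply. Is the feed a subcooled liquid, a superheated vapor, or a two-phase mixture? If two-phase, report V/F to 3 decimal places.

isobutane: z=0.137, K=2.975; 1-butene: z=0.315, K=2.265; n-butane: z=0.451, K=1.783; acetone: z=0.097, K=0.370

ΣzᵢKᵢ = 1.961; Σzᵢ/Kᵢ = 0.700.
Since Σzᵢ/Kᵢ < 1 the mixture is above its dew point — single vapor phase.

superheated vapor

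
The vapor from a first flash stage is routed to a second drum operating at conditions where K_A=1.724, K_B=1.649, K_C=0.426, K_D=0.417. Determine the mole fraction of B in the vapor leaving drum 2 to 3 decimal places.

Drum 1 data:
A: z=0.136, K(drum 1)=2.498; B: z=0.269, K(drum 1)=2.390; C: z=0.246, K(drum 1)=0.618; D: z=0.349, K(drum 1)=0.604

y_B (drum 2) = 0.507

Drum 1:
Iterate (Newton) starting at ψ₁ = 0.5:
  ψ₁ = 0.500: g = 0.0486, g' = -0.421 → ψ₁ = 0.616
  ψ₁ = 0.616: g = 0.0019, g' = -0.391 → ψ₁ = 0.620
Converged at ψ₁ = 0.620.
Drum-1 compositions:
  A: x = 0.070, y = 0.176
  B: x = 0.144, y = 0.345
  C: x = 0.322, y = 0.199
  D: x = 0.463, y = 0.279
Drum-2 feed = drum-1 vapor: z₂ = (0.1761, 0.3452, 0.1992, 0.2794).
Drum 2:
Rachford–Rice: g(ψ₂) = Σ zᵢ(Kᵢ−1)/(1+ψ₂(Kᵢ−1)) = 0.
g(0) = ΣzᵢKᵢ − 1 = 0.074 and g(1) = 1 − Σzᵢ/Kᵢ = -0.449, so a root lies in (0, 1).
Newton–Raphson from ψ₂ = 0.5:
  ψ₂ = 0.500: g = -0.1276, g' = -0.451 → ψ₂ = 0.217
  ψ₂ = 0.217: g = -0.0106, g' = -0.391 → ψ₂ = 0.190
Converged at ψ₂ = 0.190.
  A: x = 0.155, y = 0.267
  B: x = 0.307, y = 0.507
  C: x = 0.224, y = 0.095
  D: x = 0.314, y = 0.131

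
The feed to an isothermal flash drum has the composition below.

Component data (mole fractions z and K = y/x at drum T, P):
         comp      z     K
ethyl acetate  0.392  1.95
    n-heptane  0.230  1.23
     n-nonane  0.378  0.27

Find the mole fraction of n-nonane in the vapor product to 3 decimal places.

Material balance + equilibrium reduce to Σ zᵢ(Kᵢ−1)/(1+ψ(Kᵢ−1)) = 0.
Check two-phase: ΣzᵢKᵢ = 1.149 > 1 and Σzᵢ/Kᵢ = 1.788 > 1, so g(0) = 0.149 > 0 and g(1) = -0.788 < 0.
Newton iteration, ψ⁰ = 0.5:
  ψ = 0.500: g = -0.1346, g' = -0.672 → ψ = 0.300
  ψ = 0.300: g = -0.0138, g' = -0.555 → ψ = 0.275
Converged at ψ = 0.275.
Compositions from xᵢ = zᵢ/(1+ψ(Kᵢ−1)), yᵢ = Kᵢxᵢ:
  ethyl acetate: x = 0.311, y = 0.606
  n-heptane: x = 0.216, y = 0.266
  n-nonane: x = 0.473, y = 0.128

y_n-nonane = 0.128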